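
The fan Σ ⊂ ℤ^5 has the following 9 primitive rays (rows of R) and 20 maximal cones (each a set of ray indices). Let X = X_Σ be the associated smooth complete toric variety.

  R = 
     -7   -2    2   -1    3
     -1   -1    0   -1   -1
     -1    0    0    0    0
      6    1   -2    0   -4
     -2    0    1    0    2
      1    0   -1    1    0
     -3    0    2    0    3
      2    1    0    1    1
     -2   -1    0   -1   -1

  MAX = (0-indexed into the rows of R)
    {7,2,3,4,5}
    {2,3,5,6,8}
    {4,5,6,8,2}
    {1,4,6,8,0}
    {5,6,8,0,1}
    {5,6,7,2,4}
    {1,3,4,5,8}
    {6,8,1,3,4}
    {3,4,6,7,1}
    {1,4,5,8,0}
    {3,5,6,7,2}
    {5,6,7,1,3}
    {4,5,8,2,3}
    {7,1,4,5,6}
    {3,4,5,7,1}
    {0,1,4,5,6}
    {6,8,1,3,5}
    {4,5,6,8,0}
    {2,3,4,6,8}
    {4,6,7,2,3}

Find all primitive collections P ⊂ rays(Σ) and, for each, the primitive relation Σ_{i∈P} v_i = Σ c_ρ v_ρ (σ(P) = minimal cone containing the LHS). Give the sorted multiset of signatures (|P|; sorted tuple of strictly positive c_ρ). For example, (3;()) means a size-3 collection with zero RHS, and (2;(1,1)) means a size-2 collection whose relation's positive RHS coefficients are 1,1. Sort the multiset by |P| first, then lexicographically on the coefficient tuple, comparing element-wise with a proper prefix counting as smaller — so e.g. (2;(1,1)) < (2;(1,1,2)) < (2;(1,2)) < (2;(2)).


Primitive collections (7):

  P={7,8}:  v_{7} + v_{8} = 0 ; sig = (2;())
  P={0,3}:  v_{0} + v_{3} = v_{1} ; sig = (2;(1))
  P={1,2}:  v_{1} + v_{2} = v_{8} ; sig = (2;(1))
  P={0,7}:  v_{0} + v_{7} = v_{1} + v_{4} + v_{5} + v_{6} ; sig = (2;(1,1,1,1))
  P={0,2}:  v_{0} + v_{2} = v_{4} + v_{5} + v_{6} + 2·v_{8} ; sig = (2;(1,1,1,2))
  P={3,4,5,6}:  v_{3} + v_{4} + v_{5} + v_{6} = v_{7} ; sig = (4;(1))
  P={1,4,5,6,8}:  v_{1} + v_{4} + v_{5} + v_{6} + v_{8} = v_{0} ; sig = (5;(1))

Signatures (|P|; sorted positive RHS coefficients), sorted:
    |P|=2: 5 collections, coeffs (), (1), (1), (1,1,1,1), (1,1,1,2)
    |P|=4: 1 collection, coeffs (1)
    |P|=5: 1 collection, coeffs (1)


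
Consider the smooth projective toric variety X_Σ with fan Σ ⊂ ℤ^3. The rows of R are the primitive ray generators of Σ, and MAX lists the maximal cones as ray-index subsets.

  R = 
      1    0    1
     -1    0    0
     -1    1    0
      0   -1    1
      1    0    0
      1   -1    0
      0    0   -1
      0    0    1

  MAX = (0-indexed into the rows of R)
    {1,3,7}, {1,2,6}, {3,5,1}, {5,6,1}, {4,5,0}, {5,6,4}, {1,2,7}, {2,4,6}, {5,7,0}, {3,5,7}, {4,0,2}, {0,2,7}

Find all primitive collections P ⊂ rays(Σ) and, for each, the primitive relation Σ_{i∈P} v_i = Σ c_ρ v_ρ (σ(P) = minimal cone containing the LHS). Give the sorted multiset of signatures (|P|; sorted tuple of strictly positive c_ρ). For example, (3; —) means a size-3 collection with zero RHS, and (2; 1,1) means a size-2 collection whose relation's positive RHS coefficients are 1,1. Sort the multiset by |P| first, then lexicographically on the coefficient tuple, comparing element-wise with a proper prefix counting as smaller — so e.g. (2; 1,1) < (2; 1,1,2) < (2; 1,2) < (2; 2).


Primitive collections (11):

  • {1,4}:  v_{1} + v_{4} = 0  ⇒ sig = (2; —)
  • {2,5}:  v_{2} + v_{5} = 0  ⇒ sig = (2; —)
  • {6,7}:  v_{6} + v_{7} = 0  ⇒ sig = (2; —)
  • {0,1}:  v_{0} + v_{1} = v_{7}  ⇒ sig = (2; 1)
  • {0,6}:  v_{0} + v_{6} = v_{4}  ⇒ sig = (2; 1)
  • {4,7}:  v_{4} + v_{7} = v_{0}  ⇒ sig = (2; 1)
  • {2,3}:  v_{2} + v_{3} = v_{1} + v_{7}  ⇒ sig = (2; 1,1)
  • {3,4}:  v_{3} + v_{4} = v_{5} + v_{7}  ⇒ sig = (2; 1,1)
  • {3,6}:  v_{3} + v_{6} = v_{1} + v_{5}  ⇒ sig = (2; 1,1)
  • {0,3}:  v_{0} + v_{3} = v_{5} + 2·v_{7}  ⇒ sig = (2; 1,2)
  • {1,5,7}:  v_{1} + v_{5} + v_{7} = v_{3}  ⇒ sig = (3; 1)

so the primitive-relation signature multiset is
[(2; —), (2; —), (2; —), (2; 1), (2; 1), (2; 1), (2; 1,1), (2; 1,1), (2; 1,1), (2; 1,2), (3; 1)]


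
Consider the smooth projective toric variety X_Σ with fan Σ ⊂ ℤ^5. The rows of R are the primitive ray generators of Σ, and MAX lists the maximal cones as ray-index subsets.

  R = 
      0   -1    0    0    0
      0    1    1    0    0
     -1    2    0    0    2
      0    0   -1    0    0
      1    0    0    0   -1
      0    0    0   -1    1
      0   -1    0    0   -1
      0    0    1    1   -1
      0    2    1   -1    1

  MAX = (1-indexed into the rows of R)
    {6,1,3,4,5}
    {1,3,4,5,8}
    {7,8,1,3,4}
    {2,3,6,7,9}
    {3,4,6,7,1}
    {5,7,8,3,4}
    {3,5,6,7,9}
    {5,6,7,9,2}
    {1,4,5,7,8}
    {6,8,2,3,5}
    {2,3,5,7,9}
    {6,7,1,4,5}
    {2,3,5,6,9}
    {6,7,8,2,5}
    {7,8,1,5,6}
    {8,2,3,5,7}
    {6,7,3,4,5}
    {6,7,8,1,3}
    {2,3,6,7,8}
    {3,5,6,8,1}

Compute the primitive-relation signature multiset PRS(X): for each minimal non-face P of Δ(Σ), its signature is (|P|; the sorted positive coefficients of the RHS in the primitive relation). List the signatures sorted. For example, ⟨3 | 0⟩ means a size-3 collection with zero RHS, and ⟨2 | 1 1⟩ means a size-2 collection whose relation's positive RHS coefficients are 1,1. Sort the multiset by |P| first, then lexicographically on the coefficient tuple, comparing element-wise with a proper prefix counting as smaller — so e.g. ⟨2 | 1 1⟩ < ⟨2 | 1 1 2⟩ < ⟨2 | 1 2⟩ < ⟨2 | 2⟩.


Δ(Σ) — 9 vertices, 9 min non-faces:

  P = {1,2}:  v_{1} + v_{2} = v_{6} + v_{8}  →  sig = ⟨2 | 1 1⟩
  P = {1,9}:  v_{1} + v_{9} = v_{2} + v_{6}  →  sig = ⟨2 | 1 1⟩
  P = {2,4}:  v_{2} + v_{4} = v_{3} + v_{5} + v_{7}  →  sig = ⟨2 | 1 1 1⟩
  P = {4,9}:  v_{4} + v_{9} = 2·v_{3} + 2·v_{5} + v_{6} + 2·v_{7}  →  sig = ⟨2 | 1 2 2 2⟩
  P = {8,9}:  v_{8} + v_{9} = 2·v_{2}  →  sig = ⟨2 | 2⟩
  P = {4,6,8}:  v_{4} + v_{6} + v_{8} = 0  →  sig = ⟨3 | 0⟩
  P = {1,3,5,7}:  v_{1} + v_{3} + v_{5} + v_{7} = 0  →  sig = ⟨4 | 0⟩
  P = {2,3,5,6,7}:  v_{2} + v_{3} + v_{5} + v_{6} + v_{7} = v_{9}  →  sig = ⟨5 | 1⟩
  P = {3,5,6,7,8}:  v_{3} + v_{5} + v_{6} + v_{7} + v_{8} = v_{2}  →  sig = ⟨5 | 1⟩

Hence PRS(X_Σ) =
    |P|=2: 5 collections, coeffs (1,1), (1,1), (1,1,1), (1,2,2,2), (2)
    |P|=3: 1 collection, coeffs ()
    |P|=4: 1 collection, coeffs ()
    |P|=5: 2 collections, coeffs (1), (1)


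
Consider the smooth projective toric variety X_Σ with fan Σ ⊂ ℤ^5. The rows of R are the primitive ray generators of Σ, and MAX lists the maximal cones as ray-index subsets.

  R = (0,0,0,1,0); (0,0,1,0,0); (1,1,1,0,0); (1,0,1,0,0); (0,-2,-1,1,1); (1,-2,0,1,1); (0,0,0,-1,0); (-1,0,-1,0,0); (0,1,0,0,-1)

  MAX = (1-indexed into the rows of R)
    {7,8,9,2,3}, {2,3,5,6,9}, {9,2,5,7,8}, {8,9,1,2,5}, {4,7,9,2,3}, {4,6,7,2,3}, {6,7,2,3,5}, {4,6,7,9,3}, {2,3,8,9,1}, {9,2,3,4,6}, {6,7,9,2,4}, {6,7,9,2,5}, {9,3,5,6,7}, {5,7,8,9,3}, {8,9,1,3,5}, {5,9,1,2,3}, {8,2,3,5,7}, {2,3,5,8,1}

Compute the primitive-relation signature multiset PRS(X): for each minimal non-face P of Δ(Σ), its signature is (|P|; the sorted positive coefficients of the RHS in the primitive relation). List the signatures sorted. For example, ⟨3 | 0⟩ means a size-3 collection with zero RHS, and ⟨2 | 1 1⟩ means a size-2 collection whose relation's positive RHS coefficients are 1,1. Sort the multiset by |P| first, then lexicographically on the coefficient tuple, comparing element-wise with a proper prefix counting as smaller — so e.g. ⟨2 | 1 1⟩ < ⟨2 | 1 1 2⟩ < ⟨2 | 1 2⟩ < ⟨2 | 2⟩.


9 minimal non-faces of Δ(Σ) (on 9 rays):

  {1,7}:  v_{1} + v_{7} = 0  ⇒ sig = ⟨2 | 0⟩
  {4,8}:  v_{4} + v_{8} = 0  ⇒ sig = ⟨2 | 0⟩
  {4,5}:  v_{4} + v_{5} = v_{6}  ⇒ sig = ⟨2 | 1⟩
  {6,8}:  v_{6} + v_{8} = v_{5}  ⇒ sig = ⟨2 | 1⟩
  {1,4}:  v_{1} + v_{4} = v_{2} + v_{3} + v_{5} + v_{9}  ⇒ sig = ⟨2 | 1 1 1 1⟩
  {1,6}:  v_{1} + v_{6} = v_{2} + v_{3} + 2·v_{5} + v_{9}  ⇒ sig = ⟨2 | 1 1 1 2⟩
  {2,3,5,7,9}:  v_{2} + v_{3} + v_{5} + v_{7} + v_{9} = v_{4}  ⇒ sig = ⟨5 | 1⟩
  {2,3,5,8,9}:  v_{2} + v_{3} + v_{5} + v_{8} + v_{9} = v_{1}  ⇒ sig = ⟨5 | 1⟩
  {2,3,6,7,9}:  v_{2} + v_{3} + v_{6} + v_{7} + v_{9} = 2·v_{4}  ⇒ sig = ⟨5 | 2⟩

Hence PRS(X_Σ) =
    ⟨2 | 0⟩
    ⟨2 | 0⟩
    ⟨2 | 1⟩
    ⟨2 | 1⟩
    ⟨2 | 1 1 1 1⟩
    ⟨2 | 1 1 1 2⟩
    ⟨5 | 1⟩
    ⟨5 | 1⟩
    ⟨5 | 2⟩


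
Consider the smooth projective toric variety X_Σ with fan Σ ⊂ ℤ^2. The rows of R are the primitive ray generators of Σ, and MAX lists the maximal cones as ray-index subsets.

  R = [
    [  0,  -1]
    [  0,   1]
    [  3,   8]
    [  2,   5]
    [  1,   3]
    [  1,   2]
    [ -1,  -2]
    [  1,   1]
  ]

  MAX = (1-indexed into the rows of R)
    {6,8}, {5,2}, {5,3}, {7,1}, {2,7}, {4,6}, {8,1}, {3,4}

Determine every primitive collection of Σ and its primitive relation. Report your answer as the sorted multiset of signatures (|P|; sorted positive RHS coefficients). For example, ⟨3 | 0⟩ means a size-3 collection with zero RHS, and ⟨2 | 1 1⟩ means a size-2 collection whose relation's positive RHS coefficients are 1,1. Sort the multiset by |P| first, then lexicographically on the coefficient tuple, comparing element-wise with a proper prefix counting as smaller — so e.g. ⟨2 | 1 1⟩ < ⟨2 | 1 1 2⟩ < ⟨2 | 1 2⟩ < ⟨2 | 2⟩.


Δ(Σ) — 8 vertices, 20 min non-faces:

  P={1,2}:  v_{1} + v_{2} = 0 ; sig = ⟨2 | 0⟩
  P={6,7}:  v_{6} + v_{7} = 0 ; sig = ⟨2 | 0⟩
  P={1,5}:  v_{1} + v_{5} = v_{6} ; sig = ⟨2 | 1⟩
  P={1,6}:  v_{1} + v_{6} = v_{8} ; sig = ⟨2 | 1⟩
  P={2,6}:  v_{2} + v_{6} = v_{5} ; sig = ⟨2 | 1⟩
  P={2,8}:  v_{2} + v_{8} = v_{6} ; sig = ⟨2 | 1⟩
  P={4,5}:  v_{4} + v_{5} = v_{3} ; sig = ⟨2 | 1⟩
  P={4,7}:  v_{4} + v_{7} = v_{5} ; sig = ⟨2 | 1⟩
  P={5,6}:  v_{5} + v_{6} = v_{4} ; sig = ⟨2 | 1⟩
  P={5,7}:  v_{5} + v_{7} = v_{2} ; sig = ⟨2 | 1⟩
  P={7,8}:  v_{7} + v_{8} = v_{1} ; sig = ⟨2 | 1⟩
  P={1,3}:  v_{1} + v_{3} = v_{4} + v_{6} ; sig = ⟨2 | 1 1⟩
  P={3,8}:  v_{3} + v_{8} = v_{4} + 2·v_{6} ; sig = ⟨2 | 1 2⟩
  P={1,4}:  v_{1} + v_{4} = 2·v_{6} ; sig = ⟨2 | 2⟩
  P={2,4}:  v_{2} + v_{4} = 2·v_{5} ; sig = ⟨2 | 2⟩
  P={3,6}:  v_{3} + v_{6} = 2·v_{4} ; sig = ⟨2 | 2⟩
  P={3,7}:  v_{3} + v_{7} = 2·v_{5} ; sig = ⟨2 | 2⟩
  P={5,8}:  v_{5} + v_{8} = 2·v_{6} ; sig = ⟨2 | 2⟩
  P={2,3}:  v_{2} + v_{3} = 3·v_{5} ; sig = ⟨2 | 3⟩
  P={4,8}:  v_{4} + v_{8} = 3·v_{6} ; sig = ⟨2 | 3⟩

Sorted signature multiset PRS(X):
    ⟨2 | 0⟩
    ⟨2 | 0⟩
    ⟨2 | 1⟩
    ⟨2 | 1⟩
    ⟨2 | 1⟩
    ⟨2 | 1⟩
    ⟨2 | 1⟩
    ⟨2 | 1⟩
    ⟨2 | 1⟩
    ⟨2 | 1⟩
    ⟨2 | 1⟩
    ⟨2 | 1 1⟩
    ⟨2 | 1 2⟩
    ⟨2 | 2⟩
    ⟨2 | 2⟩
    ⟨2 | 2⟩
    ⟨2 | 2⟩
    ⟨2 | 2⟩
    ⟨2 | 3⟩
    ⟨2 | 3⟩


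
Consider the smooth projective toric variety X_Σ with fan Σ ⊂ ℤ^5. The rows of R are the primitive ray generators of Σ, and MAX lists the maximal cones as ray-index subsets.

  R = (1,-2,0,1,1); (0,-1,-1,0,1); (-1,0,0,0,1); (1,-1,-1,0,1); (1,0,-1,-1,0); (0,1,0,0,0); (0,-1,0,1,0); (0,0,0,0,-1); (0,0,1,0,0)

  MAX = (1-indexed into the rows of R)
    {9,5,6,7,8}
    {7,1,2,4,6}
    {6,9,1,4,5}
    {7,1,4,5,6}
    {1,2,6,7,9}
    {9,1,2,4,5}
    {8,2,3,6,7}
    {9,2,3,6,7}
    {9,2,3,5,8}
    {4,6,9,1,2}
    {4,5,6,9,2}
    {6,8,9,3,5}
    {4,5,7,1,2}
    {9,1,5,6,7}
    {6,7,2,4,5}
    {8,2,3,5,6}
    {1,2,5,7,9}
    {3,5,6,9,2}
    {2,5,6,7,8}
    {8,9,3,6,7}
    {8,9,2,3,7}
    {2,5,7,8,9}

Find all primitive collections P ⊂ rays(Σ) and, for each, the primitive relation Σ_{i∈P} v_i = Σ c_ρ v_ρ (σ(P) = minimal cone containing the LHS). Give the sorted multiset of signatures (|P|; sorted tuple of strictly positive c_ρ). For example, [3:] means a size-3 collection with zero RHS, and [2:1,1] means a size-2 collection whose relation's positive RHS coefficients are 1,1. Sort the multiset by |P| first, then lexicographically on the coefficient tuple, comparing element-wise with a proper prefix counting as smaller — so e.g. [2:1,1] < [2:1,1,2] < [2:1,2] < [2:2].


Minimal non-faces — 9 found among 9 rays, 22 max cones:

  • {4,8}:  v_{4} + v_{8} = v_{5} + v_{7}  ⇒ sig = [2:1,1]
  • {1,8}:  v_{1} + v_{8} = v_{5} + 2·v_{7} + v_{9}  ⇒ sig = [2:1,1,2]
  • {3,4}:  v_{3} + v_{4} = 2·v_{2} + v_{6} + v_{9}  ⇒ sig = [2:1,1,2]
  • {1,3}:  v_{1} + v_{3} = 2·v_{2} + v_{6} + v_{7} + 2·v_{9}  ⇒ sig = [2:1,1,2,2]
  • {3,5,7}:  v_{3} + v_{5} + v_{7} = v_{2}  ⇒ sig = [3:1]
  • {4,7,9}:  v_{4} + v_{7} + v_{9} = v_{1}  ⇒ sig = [3:1]
  • {2,6,8,9}:  v_{2} + v_{6} + v_{8} + v_{9} = 0  ⇒ sig = [4:]
  • {1,2,5,6}:  v_{1} + v_{2} + v_{5} + v_{6} = 2·v_{4}  ⇒ sig = [4:2]
  • {2,5,6,7,9}:  v_{2} + v_{5} + v_{6} + v_{7} + v_{9} = v_{4}  ⇒ sig = [5:1]

Hence PRS(X_Σ) =
{ [2:1,1],  [2:1,1,2] ×2,  [2:1,1,2,2],  [3:1] ×2,  [4:],  [4:2],  [5:1] }


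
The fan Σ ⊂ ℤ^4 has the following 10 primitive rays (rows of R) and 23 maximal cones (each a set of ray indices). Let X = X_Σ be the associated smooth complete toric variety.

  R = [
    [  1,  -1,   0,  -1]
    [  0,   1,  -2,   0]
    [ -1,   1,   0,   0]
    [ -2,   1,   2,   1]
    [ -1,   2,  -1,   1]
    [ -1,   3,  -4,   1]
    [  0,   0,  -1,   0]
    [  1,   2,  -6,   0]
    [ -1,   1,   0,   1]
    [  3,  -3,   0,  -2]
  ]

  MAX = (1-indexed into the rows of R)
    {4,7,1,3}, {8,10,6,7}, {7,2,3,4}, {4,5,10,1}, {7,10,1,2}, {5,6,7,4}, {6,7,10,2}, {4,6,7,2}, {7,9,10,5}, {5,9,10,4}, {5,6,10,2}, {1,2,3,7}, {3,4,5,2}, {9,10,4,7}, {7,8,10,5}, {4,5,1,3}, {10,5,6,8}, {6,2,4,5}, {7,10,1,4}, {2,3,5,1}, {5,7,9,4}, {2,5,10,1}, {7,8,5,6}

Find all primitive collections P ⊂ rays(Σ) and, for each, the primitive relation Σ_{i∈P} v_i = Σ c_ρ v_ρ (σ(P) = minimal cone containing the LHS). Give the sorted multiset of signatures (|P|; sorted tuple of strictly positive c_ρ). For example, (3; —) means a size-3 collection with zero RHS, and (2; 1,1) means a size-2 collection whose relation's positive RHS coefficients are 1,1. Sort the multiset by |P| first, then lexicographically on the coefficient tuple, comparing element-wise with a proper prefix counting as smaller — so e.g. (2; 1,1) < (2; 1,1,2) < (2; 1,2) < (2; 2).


Minimal non-faces — 20 found among 10 rays, 23 max cones:

  • {1,9}:  v_{1} + v_{9} = 0  ⟹  sig = (2; —)
  • {4,8}:  v_{4} + v_{8} = v_{6}  ⟹  sig = (2; 1)
  • {2,9}:  v_{2} + v_{9} = v_{5} + v_{7}  ⟹  sig = (2; 1,1)
  • {3,9}:  v_{3} + v_{9} = v_{2} + v_{4}  ⟹  sig = (2; 1,1)
  • {1,8}:  v_{1} + v_{8} = v_{2} + v_{6} + v_{10}  ⟹  sig = (2; 1,1,1)
  • {2,8}:  v_{2} + v_{8} = 2·v_{6} + v_{10}  ⟹  sig = (2; 1,2)
  • {3,6}:  v_{3} + v_{6} = 3·v_{2} + v_{4}  ⟹  sig = (2; 1,3)
  • {8,9}:  v_{8} + v_{9} = 3·v_{5} + 3·v_{7} + v_{10}  ⟹  sig = (2; 1,3,3)
  • {1,6}:  v_{1} + v_{6} = 2·v_{2}  ⟹  sig = (2; 2)
  • {3,10}:  v_{3} + v_{10} = 2·v_{1}  ⟹  sig = (2; 2)
  • {6,9}:  v_{6} + v_{9} = 2·v_{5} + 2·v_{7}  ⟹  sig = (2; 2,2)
  • {3,8}:  v_{3} + v_{8} = 3·v_{2}  ⟹  sig = (2; 3)
  • {1,2,4}:  v_{1} + v_{2} + v_{4} = v_{3}  ⟹  sig = (3; 1)
  • {1,5,7}:  v_{1} + v_{5} + v_{7} = v_{2}  ⟹  sig = (3; 1)
  • {2,4,10}:  v_{2} + v_{4} + v_{10} = v_{1}  ⟹  sig = (3; 1)
  • {2,5,7}:  v_{2} + v_{5} + v_{7} = v_{6}  ⟹  sig = (3; 1)
  • {4,6,10}:  v_{4} + v_{6} + v_{10} = v_{2}  ⟹  sig = (3; 1)
  • {3,5,7}:  v_{3} + v_{5} + v_{7} = 2·v_{2} + v_{4}  ⟹  sig = (3; 1,2)
  • {4,5,7,10}:  v_{4} + v_{5} + v_{7} + v_{10} = 0  ⟹  sig = (4; —)
  • {5,6,7,10}:  v_{5} + v_{6} + v_{7} + v_{10} = v_{8}  ⟹  sig = (4; 1)

so the primitive-relation signature multiset is
    (2; —)
    (2; 1)
    (2; 1,1)
    (2; 1,1)
    (2; 1,1,1)
    (2; 1,2)
    (2; 1,3)
    (2; 1,3,3)
    (2; 2)
    (2; 2)
    (2; 2,2)
    (2; 3)
    (3; 1)
    (3; 1)
    (3; 1)
    (3; 1)
    (3; 1)
    (3; 1,2)
    (4; —)
    (4; 1)


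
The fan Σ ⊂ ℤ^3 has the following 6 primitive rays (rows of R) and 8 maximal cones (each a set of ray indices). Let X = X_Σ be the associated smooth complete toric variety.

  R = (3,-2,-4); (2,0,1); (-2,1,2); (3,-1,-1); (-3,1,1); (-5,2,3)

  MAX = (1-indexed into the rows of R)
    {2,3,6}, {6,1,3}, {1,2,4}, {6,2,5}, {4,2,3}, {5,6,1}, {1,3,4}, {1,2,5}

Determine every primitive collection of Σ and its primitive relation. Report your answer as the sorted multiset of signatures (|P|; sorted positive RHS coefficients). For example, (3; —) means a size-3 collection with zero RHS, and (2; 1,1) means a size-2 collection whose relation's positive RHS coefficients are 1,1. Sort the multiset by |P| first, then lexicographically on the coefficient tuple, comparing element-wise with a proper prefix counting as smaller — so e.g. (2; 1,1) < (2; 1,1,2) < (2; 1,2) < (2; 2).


Σ has 5 primitive collections:

  • {4,5}:  v_{4} + v_{5} = 0 ; sig = (2; —)
  • {3,5}:  v_{3} + v_{5} = v_{6} ; sig = (2; 1)
  • {4,6}:  v_{4} + v_{6} = v_{3} ; sig = (2; 1)
  • {1,2,6}:  v_{1} + v_{2} + v_{6} = 0 ; sig = (3; —)
  • {1,2,3}:  v_{1} + v_{2} + v_{3} = v_{4} ; sig = (3; 1)

Sorted signature multiset PRS(X):
    (2; —)
    (2; 1)
    (2; 1)
    (3; —)
    (3; 1)


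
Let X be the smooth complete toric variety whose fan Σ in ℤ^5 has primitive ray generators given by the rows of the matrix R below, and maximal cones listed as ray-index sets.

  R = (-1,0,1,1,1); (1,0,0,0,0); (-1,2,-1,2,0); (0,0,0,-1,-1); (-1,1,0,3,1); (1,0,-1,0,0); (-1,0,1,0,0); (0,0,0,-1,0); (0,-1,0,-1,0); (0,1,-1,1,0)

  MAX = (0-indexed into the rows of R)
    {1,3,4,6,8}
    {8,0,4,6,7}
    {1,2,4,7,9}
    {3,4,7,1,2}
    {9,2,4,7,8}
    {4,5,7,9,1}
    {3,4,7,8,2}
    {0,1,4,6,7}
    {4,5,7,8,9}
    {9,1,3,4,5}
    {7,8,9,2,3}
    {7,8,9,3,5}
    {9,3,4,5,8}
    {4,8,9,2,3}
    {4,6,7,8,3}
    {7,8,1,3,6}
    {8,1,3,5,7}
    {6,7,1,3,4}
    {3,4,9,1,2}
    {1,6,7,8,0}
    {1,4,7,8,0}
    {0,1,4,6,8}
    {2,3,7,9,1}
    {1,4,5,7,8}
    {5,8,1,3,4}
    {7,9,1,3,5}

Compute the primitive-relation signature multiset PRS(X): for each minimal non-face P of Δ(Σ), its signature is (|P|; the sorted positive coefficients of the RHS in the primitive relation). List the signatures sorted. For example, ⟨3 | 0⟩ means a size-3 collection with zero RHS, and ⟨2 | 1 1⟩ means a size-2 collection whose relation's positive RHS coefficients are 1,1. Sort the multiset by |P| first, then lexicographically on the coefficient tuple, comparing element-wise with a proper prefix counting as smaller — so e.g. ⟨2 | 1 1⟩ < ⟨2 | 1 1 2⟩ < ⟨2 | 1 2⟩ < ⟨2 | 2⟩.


Primitive collections (14):

  • {5,6}:  v_{5} + v_{6} = 0  →  sig = ⟨2 | 0⟩
  • {0,3}:  v_{0} + v_{3} = v_{6}  →  sig = ⟨2 | 1⟩
  • {0,9}:  v_{0} + v_{9} = v_{4} + v_{7}  →  sig = ⟨2 | 1 1⟩
  • {6,9}:  v_{6} + v_{9} = v_{3} + v_{4} + v_{7}  →  sig = ⟨2 | 1 1 1⟩
  • {0,5}:  v_{0} + v_{5} = v_{1} + v_{4} + v_{7} + v_{8}  →  sig = ⟨2 | 1 1 1 1⟩
  • {0,2}:  v_{0} + v_{2} = v_{3} + 2·v_{4} + 2·v_{7}  →  sig = ⟨2 | 1 2 2⟩
  • {2,5}:  v_{2} + v_{5} = 2·v_{9}  →  sig = ⟨2 | 2⟩
  • {2,6}:  v_{2} + v_{6} = 2·v_{3} + 2·v_{4} + 2·v_{7}  →  sig = ⟨2 | 2 2 2⟩
  • {1,2,8}:  v_{1} + v_{2} + v_{8} = v_{9}  →  sig = ⟨3 | 1⟩
  • {1,8,9}:  v_{1} + v_{8} + v_{9} = v_{5}  →  sig = ⟨3 | 1⟩
  • {3,4,5,7}:  v_{3} + v_{4} + v_{5} + v_{7} = v_{9}  →  sig = ⟨4 | 1⟩
  • {3,4,7,9}:  v_{3} + v_{4} + v_{7} + v_{9} = v_{2}  →  sig = ⟨4 | 1⟩
  • {1,3,4,7,8}:  v_{1} + v_{3} + v_{4} + v_{7} + v_{8} = 0  →  sig = ⟨5 | 0⟩
  • {1,4,6,7,8}:  v_{1} + v_{4} + v_{6} + v_{7} + v_{8} = v_{0}  →  sig = ⟨5 | 1⟩

Hence PRS(X_Σ) =
[⟨2 | 0⟩, ⟨2 | 1⟩, ⟨2 | 1 1⟩, ⟨2 | 1 1 1⟩, ⟨2 | 1 1 1 1⟩, ⟨2 | 1 2 2⟩, ⟨2 | 2⟩, ⟨2 | 2 2 2⟩, ⟨3 | 1⟩, ⟨3 | 1⟩, ⟨4 | 1⟩, ⟨4 | 1⟩, ⟨5 | 0⟩, ⟨5 | 1⟩]


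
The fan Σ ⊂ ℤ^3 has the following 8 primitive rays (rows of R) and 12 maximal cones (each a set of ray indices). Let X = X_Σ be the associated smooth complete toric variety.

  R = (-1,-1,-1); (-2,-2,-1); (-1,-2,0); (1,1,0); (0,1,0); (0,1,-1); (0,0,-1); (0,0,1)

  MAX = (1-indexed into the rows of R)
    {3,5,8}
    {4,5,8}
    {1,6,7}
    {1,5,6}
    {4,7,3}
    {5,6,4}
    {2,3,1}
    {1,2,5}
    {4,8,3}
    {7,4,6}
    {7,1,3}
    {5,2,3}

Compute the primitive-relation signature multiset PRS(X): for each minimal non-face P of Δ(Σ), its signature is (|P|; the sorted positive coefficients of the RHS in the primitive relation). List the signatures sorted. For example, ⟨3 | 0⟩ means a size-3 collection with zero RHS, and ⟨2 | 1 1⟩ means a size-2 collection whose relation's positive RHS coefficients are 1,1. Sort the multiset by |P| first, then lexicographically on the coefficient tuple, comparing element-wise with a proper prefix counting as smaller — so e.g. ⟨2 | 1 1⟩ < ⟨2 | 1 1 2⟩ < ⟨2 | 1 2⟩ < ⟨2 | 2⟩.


12 minimal non-faces of Δ(Σ) (on 8 rays):

  {7,8}:  v_{7} + v_{8} = 0  so sig = ⟨2 | 0⟩
  {1,4}:  v_{1} + v_{4} = v_{7}  so sig = ⟨2 | 1⟩
  {2,4}:  v_{2} + v_{4} = v_{1}  so sig = ⟨2 | 1⟩
  {3,6}:  v_{3} + v_{6} = v_{1}  so sig = ⟨2 | 1⟩
  {5,7}:  v_{5} + v_{7} = v_{6}  so sig = ⟨2 | 1⟩
  {6,8}:  v_{6} + v_{8} = v_{5}  so sig = ⟨2 | 1⟩
  {1,8}:  v_{1} + v_{8} = v_{3} + v_{5}  so sig = ⟨2 | 1 1⟩
  {2,6}:  v_{2} + v_{6} = 2·v_{1} + v_{5}  so sig = ⟨2 | 1 2⟩
  {2,7}:  v_{2} + v_{7} = 2·v_{1}  so sig = ⟨2 | 2⟩
  {2,8}:  v_{2} + v_{8} = 2·v_{3} + 2·v_{5}  so sig = ⟨2 | 2 2⟩
  {3,4,5}:  v_{3} + v_{4} + v_{5} = 0  so sig = ⟨3 | 0⟩
  {1,3,5}:  v_{1} + v_{3} + v_{5} = v_{2}  so sig = ⟨3 | 1⟩

Signatures (|P|; sorted positive RHS coefficients), sorted:
{ ⟨2 | 0⟩,  ⟨2 | 1⟩ ×5,  ⟨2 | 1 1⟩,  ⟨2 | 1 2⟩,  ⟨2 | 2⟩,  ⟨2 | 2 2⟩,  ⟨3 | 0⟩,  ⟨3 | 1⟩ }


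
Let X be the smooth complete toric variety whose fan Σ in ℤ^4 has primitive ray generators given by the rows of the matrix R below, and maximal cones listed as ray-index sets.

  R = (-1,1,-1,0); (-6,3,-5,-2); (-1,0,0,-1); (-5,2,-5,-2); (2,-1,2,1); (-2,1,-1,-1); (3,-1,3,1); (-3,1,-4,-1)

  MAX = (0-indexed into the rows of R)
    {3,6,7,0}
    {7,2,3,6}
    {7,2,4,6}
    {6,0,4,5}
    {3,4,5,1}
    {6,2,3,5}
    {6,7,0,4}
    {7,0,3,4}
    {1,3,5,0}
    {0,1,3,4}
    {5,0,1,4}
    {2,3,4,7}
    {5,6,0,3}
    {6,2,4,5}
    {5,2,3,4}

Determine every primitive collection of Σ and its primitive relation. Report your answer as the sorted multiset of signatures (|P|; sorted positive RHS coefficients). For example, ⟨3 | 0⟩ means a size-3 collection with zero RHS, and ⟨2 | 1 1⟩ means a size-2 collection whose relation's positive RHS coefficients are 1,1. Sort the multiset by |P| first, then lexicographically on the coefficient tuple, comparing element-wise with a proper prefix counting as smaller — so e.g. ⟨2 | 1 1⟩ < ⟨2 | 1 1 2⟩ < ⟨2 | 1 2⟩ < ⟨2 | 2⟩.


Σ has 7 primitive collections:

  • {0,2}:  v_{0} + v_{2} = v_{5} ; sig = ⟨2 | 1⟩
  • {5,7}:  v_{5} + v_{7} = v_{3} ; sig = ⟨2 | 1⟩
  • {1,6}:  v_{1} + v_{6} = v_{0} + v_{5} ; sig = ⟨2 | 1 1⟩
  • {1,2}:  v_{1} + v_{2} = v_{3} + v_{4} + 2·v_{5} ; sig = ⟨2 | 1 1 2⟩
  • {1,7}:  v_{1} + v_{7} = v_{0} + 2·v_{3} + v_{4} ; sig = ⟨2 | 1 1 2⟩
  • {3,4,6}:  v_{3} + v_{4} + v_{6} = 0 ; sig = ⟨3 | 0⟩
  • {0,3,4,5}:  v_{0} + v_{3} + v_{4} + v_{5} = v_{1} ; sig = ⟨4 | 1⟩

Signatures (|P|; sorted positive RHS coefficients), sorted:
    |P|=2: 5 collections, coeffs (1), (1), (1,1), (1,1,2), (1,1,2)
    |P|=3: 1 collection, coeffs ()
    |P|=4: 1 collection, coeffs (1)


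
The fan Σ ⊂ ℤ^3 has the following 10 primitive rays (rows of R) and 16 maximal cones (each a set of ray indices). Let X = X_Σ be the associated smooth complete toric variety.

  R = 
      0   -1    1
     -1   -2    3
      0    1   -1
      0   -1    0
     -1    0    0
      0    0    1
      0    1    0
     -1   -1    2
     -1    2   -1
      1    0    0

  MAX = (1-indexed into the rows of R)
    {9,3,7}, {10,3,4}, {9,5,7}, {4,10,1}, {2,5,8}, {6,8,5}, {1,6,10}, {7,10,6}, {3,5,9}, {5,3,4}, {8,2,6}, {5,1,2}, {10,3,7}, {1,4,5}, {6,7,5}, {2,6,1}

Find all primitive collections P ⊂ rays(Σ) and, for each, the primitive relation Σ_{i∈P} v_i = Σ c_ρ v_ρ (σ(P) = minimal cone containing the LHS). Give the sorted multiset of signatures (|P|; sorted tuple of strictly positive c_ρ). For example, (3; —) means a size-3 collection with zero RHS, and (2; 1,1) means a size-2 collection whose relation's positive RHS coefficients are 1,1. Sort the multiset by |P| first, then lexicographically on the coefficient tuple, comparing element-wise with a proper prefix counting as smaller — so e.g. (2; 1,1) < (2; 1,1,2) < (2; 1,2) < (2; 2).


Σ has 24 primitive collections:

  P={1,3}:  v_{1} + v_{3} = 0  →  sig = (2; —)
  P={4,7}:  v_{4} + v_{7} = 0  →  sig = (2; —)
  P={5,10}:  v_{5} + v_{10} = 0  →  sig = (2; —)
  P={1,7}:  v_{1} + v_{7} = v_{6}  →  sig = (2; 1)
  P={1,8}:  v_{1} + v_{8} = v_{2}  →  sig = (2; 1)
  P={2,3}:  v_{2} + v_{3} = v_{8}  →  sig = (2; 1)
  P={3,6}:  v_{3} + v_{6} = v_{7}  →  sig = (2; 1)
  P={4,6}:  v_{4} + v_{6} = v_{1}  →  sig = (2; 1)
  P={1,9}:  v_{1} + v_{9} = v_{5} + v_{7}  →  sig = (2; 1,1)
  P={2,7}:  v_{2} + v_{7} = v_{6} + v_{8}  →  sig = (2; 1,1)
  P={3,8}:  v_{3} + v_{8} = v_{5} + v_{6}  →  sig = (2; 1,1)
  P={4,9}:  v_{4} + v_{9} = v_{3} + v_{5}  →  sig = (2; 1,1)
  P={8,10}:  v_{8} + v_{10} = v_{1} + v_{6}  →  sig = (2; 1,1)
  P={9,10}:  v_{9} + v_{10} = v_{3} + v_{7}  →  sig = (2; 1,1)
  P={8,9}:  v_{8} + v_{9} = 2·v_{5} + v_{6} + v_{7}  →  sig = (2; 1,1,2)
  P={2,10}:  v_{2} + v_{10} = 2·v_{1} + v_{6}  →  sig = (2; 1,2)
  P={4,8}:  v_{4} + v_{8} = 2·v_{1} + v_{5}  →  sig = (2; 1,2)
  P={6,9}:  v_{6} + v_{9} = v_{5} + 2·v_{7}  →  sig = (2; 1,2)
  P={7,8}:  v_{7} + v_{8} = v_{5} + 2·v_{6}  →  sig = (2; 1,2)
  P={2,4}:  v_{2} + v_{4} = 3·v_{1} + v_{5}  →  sig = (2; 1,3)
  P={2,9}:  v_{2} + v_{9} = 2·v_{5} + 2·v_{6}  →  sig = (2; 2,2)
  P={1,5,6}:  v_{1} + v_{5} + v_{6} = v_{8}  →  sig = (3; 1)
  P={3,5,7}:  v_{3} + v_{5} + v_{7} = v_{9}  →  sig = (3; 1)
  P={2,5,6}:  v_{2} + v_{5} + v_{6} = 2·v_{8}  →  sig = (3; 2)

Hence PRS(X_Σ) =
    (2; —)
    (2; —)
    (2; —)
    (2; 1)
    (2; 1)
    (2; 1)
    (2; 1)
    (2; 1)
    (2; 1,1)
    (2; 1,1)
    (2; 1,1)
    (2; 1,1)
    (2; 1,1)
    (2; 1,1)
    (2; 1,1,2)
    (2; 1,2)
    (2; 1,2)
    (2; 1,2)
    (2; 1,2)
    (2; 1,3)
    (2; 2,2)
    (3; 1)
    (3; 1)
    (3; 2)


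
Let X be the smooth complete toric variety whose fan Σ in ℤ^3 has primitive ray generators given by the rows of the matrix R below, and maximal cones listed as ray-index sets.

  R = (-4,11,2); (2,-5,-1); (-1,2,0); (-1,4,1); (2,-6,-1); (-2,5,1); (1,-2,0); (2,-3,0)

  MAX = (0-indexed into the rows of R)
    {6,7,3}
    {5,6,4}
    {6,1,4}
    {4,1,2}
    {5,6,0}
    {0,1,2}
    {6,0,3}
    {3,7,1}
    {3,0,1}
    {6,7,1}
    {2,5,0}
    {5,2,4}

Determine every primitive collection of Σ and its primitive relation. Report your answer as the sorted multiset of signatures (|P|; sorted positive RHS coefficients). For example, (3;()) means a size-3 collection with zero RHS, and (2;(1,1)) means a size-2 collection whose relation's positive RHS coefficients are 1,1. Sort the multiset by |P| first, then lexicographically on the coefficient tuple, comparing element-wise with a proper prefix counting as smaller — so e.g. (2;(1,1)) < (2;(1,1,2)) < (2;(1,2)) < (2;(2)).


Δ(Σ) — 8 vertices, 12 min non-faces:

  {1,5}:  v_{1} + v_{5} = 0  ⟹  sig = (2;())
  {2,6}:  v_{2} + v_{6} = 0  ⟹  sig = (2;())
  {0,4}:  v_{0} + v_{4} = v_{5}  ⟹  sig = (2;(1))
  {3,4}:  v_{3} + v_{4} = v_{6}  ⟹  sig = (2;(1))
  {2,3}:  v_{2} + v_{3} = v_{0} + v_{1}  ⟹  sig = (2;(1,1))
  {2,7}:  v_{2} + v_{7} = v_{1} + v_{3}  ⟹  sig = (2;(1,1))
  {3,5}:  v_{3} + v_{5} = v_{0} + v_{6}  ⟹  sig = (2;(1,1))
  {5,7}:  v_{5} + v_{7} = v_{3} + v_{6}  ⟹  sig = (2;(1,1))
  {4,7}:  v_{4} + v_{7} = v_{1} + 2·v_{6}  ⟹  sig = (2;(1,2))
  {0,7}:  v_{0} + v_{7} = 2·v_{3}  ⟹  sig = (2;(2))
  {0,1,6}:  v_{0} + v_{1} + v_{6} = v_{3}  ⟹  sig = (3;(1))
  {1,3,6}:  v_{1} + v_{3} + v_{6} = v_{7}  ⟹  sig = (3;(1))

Hence PRS(X_Σ) =
    |P|=2: 10 collections, coeffs (), (), (1), (1), (1,1), (1,1), (1,1), (1,1), (1,2), (2)
    |P|=3: 2 collections, coeffs (1), (1)


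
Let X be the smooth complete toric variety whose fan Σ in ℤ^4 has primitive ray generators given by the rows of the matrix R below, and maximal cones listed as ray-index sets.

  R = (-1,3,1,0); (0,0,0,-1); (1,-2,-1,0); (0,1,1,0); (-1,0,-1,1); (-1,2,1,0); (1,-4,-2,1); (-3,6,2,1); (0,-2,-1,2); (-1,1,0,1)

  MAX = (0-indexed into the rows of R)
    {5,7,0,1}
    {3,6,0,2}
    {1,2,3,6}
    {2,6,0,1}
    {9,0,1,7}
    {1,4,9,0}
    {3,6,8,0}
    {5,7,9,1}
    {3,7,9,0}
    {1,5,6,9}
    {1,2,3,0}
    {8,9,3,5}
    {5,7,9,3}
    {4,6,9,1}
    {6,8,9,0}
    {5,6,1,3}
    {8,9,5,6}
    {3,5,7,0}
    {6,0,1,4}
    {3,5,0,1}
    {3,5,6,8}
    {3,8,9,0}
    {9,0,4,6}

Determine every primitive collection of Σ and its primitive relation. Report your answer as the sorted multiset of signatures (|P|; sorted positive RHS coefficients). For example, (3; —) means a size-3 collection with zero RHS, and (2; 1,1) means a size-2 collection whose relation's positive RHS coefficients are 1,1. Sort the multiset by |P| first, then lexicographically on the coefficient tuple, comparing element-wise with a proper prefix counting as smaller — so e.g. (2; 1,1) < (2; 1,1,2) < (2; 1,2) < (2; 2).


|primitive collections| = 20. Relations:

  P = {2,5}:  v_{2} + v_{5} = 0  so sig = (2; —)
  P = {3,4}:  v_{3} + v_{4} = v_{9}  so sig = (2; 1)
  P = {1,8}:  v_{1} + v_{8} = v_{5} + v_{6}  so sig = (2; 1,1)
  P = {2,7}:  v_{2} + v_{7} = v_{0} + v_{9}  so sig = (2; 1,1)
  P = {2,9}:  v_{2} + v_{9} = v_{0} + v_{6}  so sig = (2; 1,1)
  P = {2,8}:  v_{2} + v_{8} = v_{0} + v_{3} + 2·v_{6}  so sig = (2; 1,1,2)
  P = {4,7}:  v_{4} + v_{7} = v_{0} + v_{1} + 3·v_{9}  so sig = (2; 1,1,3)
  P = {4,5}:  v_{4} + v_{5} = v_{1} + 2·v_{9}  so sig = (2; 1,2)
  P = {4,8}:  v_{4} + v_{8} = v_{6} + 2·v_{9}  so sig = (2; 1,2)
  P = {2,4}:  v_{2} + v_{4} = 2·v_{0} + v_{1} + 2·v_{6}  so sig = (2; 1,2,2)
  P = {7,8}:  v_{7} + v_{8} = v_{3} + 3·v_{9}  so sig = (2; 1,3)
  P = {6,7}:  v_{6} + v_{7} = 2·v_{9}  so sig = (2; 2)
  P = {0,5,6}:  v_{0} + v_{5} + v_{6} = v_{9}  so sig = (3; 1)
  P = {0,5,9}:  v_{0} + v_{5} + v_{9} = v_{7}  so sig = (3; 1)
  P = {1,3,9}:  v_{1} + v_{3} + v_{9} = v_{5}  so sig = (3; 1)
  P = {3,6,9}:  v_{3} + v_{6} + v_{9} = v_{8}  so sig = (3; 1)
  P = {0,5,8}:  v_{0} + v_{5} + v_{8} = v_{3} + 2·v_{9}  so sig = (3; 1,2)
  P = {1,3,7}:  v_{1} + v_{3} + v_{7} = v_{0} + 2·v_{5}  so sig = (3; 1,2)
  P = {0,1,3,6}:  v_{0} + v_{1} + v_{3} + v_{6} = 0  so sig = (4; —)
  P = {0,1,6,9}:  v_{0} + v_{1} + v_{6} + v_{9} = v_{4}  so sig = (4; 1)

Signatures (|P|; sorted positive RHS coefficients), sorted:
[(2; —), (2; 1), (2; 1,1), (2; 1,1), (2; 1,1), (2; 1,1,2), (2; 1,1,3), (2; 1,2), (2; 1,2), (2; 1,2,2), (2; 1,3), (2; 2), (3; 1), (3; 1), (3; 1), (3; 1), (3; 1,2), (3; 1,2), (4; —), (4; 1)]


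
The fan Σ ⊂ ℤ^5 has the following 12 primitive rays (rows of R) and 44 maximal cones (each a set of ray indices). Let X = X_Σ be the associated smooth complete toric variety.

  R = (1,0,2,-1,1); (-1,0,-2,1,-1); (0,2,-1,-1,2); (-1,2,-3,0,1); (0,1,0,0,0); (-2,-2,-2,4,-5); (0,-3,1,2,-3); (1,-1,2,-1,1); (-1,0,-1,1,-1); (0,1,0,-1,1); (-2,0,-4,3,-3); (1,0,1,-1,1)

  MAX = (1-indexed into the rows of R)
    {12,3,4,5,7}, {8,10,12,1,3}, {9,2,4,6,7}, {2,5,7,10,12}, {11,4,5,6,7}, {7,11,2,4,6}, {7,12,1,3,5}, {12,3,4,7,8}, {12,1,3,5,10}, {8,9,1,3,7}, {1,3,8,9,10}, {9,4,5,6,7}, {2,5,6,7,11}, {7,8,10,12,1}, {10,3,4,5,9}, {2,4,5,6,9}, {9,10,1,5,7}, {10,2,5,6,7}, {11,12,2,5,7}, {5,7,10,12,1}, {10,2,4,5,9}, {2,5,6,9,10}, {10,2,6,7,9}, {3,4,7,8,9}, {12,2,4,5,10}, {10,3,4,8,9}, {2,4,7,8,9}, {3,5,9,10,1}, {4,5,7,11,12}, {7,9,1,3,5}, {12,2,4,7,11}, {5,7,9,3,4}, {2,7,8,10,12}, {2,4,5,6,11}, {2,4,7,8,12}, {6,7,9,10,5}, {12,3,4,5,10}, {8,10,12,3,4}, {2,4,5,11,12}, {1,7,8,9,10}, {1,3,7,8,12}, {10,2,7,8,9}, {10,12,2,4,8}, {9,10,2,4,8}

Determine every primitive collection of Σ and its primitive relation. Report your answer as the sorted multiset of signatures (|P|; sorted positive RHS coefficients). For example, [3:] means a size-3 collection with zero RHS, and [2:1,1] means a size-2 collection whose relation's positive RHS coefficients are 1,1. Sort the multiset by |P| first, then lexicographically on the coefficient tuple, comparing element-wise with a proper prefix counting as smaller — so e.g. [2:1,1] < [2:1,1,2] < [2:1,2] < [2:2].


Δ(Σ) — 12 vertices, 19 min non-faces:

  P={1,2}:  v_{1} + v_{2} = 0  →  sig = [2:]
  P={9,12}:  v_{9} + v_{12} = 0  →  sig = [2:]
  P={1,4}:  v_{1} + v_{4} = v_{3}  →  sig = [2:1]
  P={2,3}:  v_{2} + v_{3} = v_{4}  →  sig = [2:1]
  P={5,8}:  v_{5} + v_{8} = v_{1}  →  sig = [2:1]
  P={6,8}:  v_{6} + v_{8} = v_{7} + v_{9}  →  sig = [2:1,1]
  P={8,11}:  v_{8} + v_{11} = v_{4} + v_{7}  →  sig = [2:1,1]
  P={9,11}:  v_{9} + v_{11} = v_{4} + v_{6}  →  sig = [2:1,1]
  P={1,6}:  v_{1} + v_{6} = v_{5} + v_{7} + v_{9}  →  sig = [2:1,1,1]
  P={1,11}:  v_{1} + v_{11} = v_{4} + v_{5} + v_{7}  →  sig = [2:1,1,1]
  P={6,12}:  v_{6} + v_{12} = v_{2} + v_{5} + v_{7}  →  sig = [2:1,1,1]
  P={3,6}:  v_{3} + v_{6} = v_{4} + v_{5} + v_{7} + v_{9}  →  sig = [2:1,1,1,1]
  P={3,11}:  v_{3} + v_{11} = 2·v_{4} + v_{5} + v_{7}  →  sig = [2:1,1,2]
  P={10,11}:  v_{10} + v_{11} = 2·v_{2} + v_{5}  →  sig = [2:1,2]
  P={3,7,10}:  v_{3} + v_{7} + v_{10} = 0  →  sig = [3:]
  P={4,7,10}:  v_{4} + v_{7} + v_{10} = v_{2}  →  sig = [3:1]
  P={4,6,10}:  v_{4} + v_{6} + v_{10} = 2·v_{2} + v_{5} + v_{9}  →  sig = [3:1,1,2]
  P={2,4,5,7}:  v_{2} + v_{4} + v_{5} + v_{7} = v_{11}  →  sig = [4:1]
  P={2,5,7,9}:  v_{2} + v_{5} + v_{7} + v_{9} = v_{6}  →  sig = [4:1]

Sorted signature multiset PRS(X):
    |P|=2: 14 collections, coeffs (), (), (1), (1), (1), (1,1), (1,1), (1,1), (1,1,1), (1,1,1), (1,1,1), (1,1,1,1), (1,1,2), (1,2)
    |P|=3: 3 collections, coeffs (), (1), (1,1,2)
    |P|=4: 2 collections, coeffs (1), (1)


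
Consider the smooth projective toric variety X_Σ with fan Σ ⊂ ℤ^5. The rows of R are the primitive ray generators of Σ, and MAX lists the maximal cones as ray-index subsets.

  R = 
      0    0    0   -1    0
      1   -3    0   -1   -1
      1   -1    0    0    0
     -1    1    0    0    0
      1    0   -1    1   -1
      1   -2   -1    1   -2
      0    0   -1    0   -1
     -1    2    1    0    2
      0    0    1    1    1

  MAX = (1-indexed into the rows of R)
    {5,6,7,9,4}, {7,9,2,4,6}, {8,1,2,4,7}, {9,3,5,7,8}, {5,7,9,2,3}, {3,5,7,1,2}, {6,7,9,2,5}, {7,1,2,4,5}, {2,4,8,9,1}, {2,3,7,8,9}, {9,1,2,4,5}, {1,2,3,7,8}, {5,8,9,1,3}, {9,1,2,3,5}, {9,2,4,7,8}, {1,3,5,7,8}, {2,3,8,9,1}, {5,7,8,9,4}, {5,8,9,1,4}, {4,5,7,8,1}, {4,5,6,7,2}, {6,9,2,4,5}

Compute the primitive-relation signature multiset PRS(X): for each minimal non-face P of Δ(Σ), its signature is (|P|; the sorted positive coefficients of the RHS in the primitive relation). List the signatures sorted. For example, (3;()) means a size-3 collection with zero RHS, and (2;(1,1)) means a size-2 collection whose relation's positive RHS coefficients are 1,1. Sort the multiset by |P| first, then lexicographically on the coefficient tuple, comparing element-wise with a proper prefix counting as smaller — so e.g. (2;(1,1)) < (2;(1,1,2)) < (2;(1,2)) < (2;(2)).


Minimal non-faces — 7 found among 9 rays, 22 max cones:

  P={3,4}:  v_{3} + v_{4} = 0  ⇒ sig = (2;())
  P={6,8}:  v_{6} + v_{8} = v_{7} + v_{9}  ⇒ sig = (2;(1,1))
  P={1,6}:  v_{1} + v_{6} = v_{2} + v_{4} + v_{5}  ⇒ sig = (2;(1,1,1))
  P={3,6}:  v_{3} + v_{6} = v_{2} + v_{5} + v_{7} + v_{9}  ⇒ sig = (2;(1,1,1,1))
  P={1,7,9}:  v_{1} + v_{7} + v_{9} = 0  ⇒ sig = (3;())
  P={2,5,8}:  v_{2} + v_{5} + v_{8} = v_{3}  ⇒ sig = (3;(1))
  P={2,4,5,7,9}:  v_{2} + v_{4} + v_{5} + v_{7} + v_{9} = v_{6}  ⇒ sig = (5;(1))

so the primitive-relation signature multiset is
{ (2;()),  (2;(1,1)),  (2;(1,1,1)),  (2;(1,1,1,1)),  (3;()),  (3;(1)),  (5;(1)) }


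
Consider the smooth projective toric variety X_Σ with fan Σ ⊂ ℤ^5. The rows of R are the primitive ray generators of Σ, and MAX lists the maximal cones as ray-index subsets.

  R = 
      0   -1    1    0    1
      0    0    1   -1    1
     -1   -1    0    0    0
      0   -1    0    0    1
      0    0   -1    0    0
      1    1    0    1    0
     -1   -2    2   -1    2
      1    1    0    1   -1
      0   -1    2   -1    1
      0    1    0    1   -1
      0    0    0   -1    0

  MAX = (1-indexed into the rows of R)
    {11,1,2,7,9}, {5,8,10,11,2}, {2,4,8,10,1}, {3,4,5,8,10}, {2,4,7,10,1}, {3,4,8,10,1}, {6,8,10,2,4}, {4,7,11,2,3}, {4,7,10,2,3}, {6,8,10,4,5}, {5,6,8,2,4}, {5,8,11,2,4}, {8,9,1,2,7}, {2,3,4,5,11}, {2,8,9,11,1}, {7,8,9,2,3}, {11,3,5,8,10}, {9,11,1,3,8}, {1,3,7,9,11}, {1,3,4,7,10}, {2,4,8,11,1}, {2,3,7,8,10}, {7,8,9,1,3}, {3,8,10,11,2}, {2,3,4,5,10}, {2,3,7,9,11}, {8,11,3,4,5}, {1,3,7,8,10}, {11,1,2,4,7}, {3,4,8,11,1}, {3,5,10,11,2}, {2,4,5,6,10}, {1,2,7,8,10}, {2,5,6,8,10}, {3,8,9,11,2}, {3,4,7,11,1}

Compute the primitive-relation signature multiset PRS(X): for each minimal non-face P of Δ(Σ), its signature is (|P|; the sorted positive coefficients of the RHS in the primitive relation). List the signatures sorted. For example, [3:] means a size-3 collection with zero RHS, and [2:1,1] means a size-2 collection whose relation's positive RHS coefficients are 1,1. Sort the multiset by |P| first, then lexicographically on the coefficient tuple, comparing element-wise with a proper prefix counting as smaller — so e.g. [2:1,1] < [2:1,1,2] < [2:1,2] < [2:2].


|primitive collections| = 19. Relations:

  {1,5}:  v_{1} + v_{5} = v_{4}  →  sig = [2:1]
  {3,6}:  v_{3} + v_{6} = v_{4} + v_{10}  →  sig = [2:1,1]
  {5,9}:  v_{5} + v_{9} = v_{1} + v_{11}  →  sig = [2:1,1]
  {5,7}:  v_{5} + v_{7} = v_{2} + v_{3} + v_{4}  →  sig = [2:1,1,1]
  {6,9}:  v_{6} + v_{9} = v_{1} + v_{2} + v_{8}  →  sig = [2:1,1,1]
  {6,11}:  v_{6} + v_{11} = v_{2} + v_{5} + v_{8}  →  sig = [2:1,1,1]
  {6,7}:  v_{6} + v_{7} = v_{1} + v_{2} + v_{4} + v_{10}  →  sig = [2:1,1,1,1]
  {1,6}:  v_{1} + v_{6} = v_{2} + 2·v_{4} + v_{8} + v_{10}  →  sig = [2:1,1,1,2]
  {4,9}:  v_{4} + v_{9} = 2·v_{1} + v_{11}  →  sig = [2:1,2]
  {9,10}:  v_{9} + v_{10} = 2·v_{2} + 2·v_{3} + 2·v_{8}  →  sig = [2:2,2,2]
  {4,10,11}:  v_{4} + v_{10} + v_{11} = 0  →  sig = [3:]
  {1,2,3}:  v_{1} + v_{2} + v_{3} = v_{7}  →  sig = [3:1]
  {7,8,11}:  v_{7} + v_{8} + v_{11} = v_{9}  →  sig = [3:1]
  {1,10,11}:  v_{1} + v_{10} + v_{11} = v_{2} + v_{3} + v_{8}  →  sig = [3:1,1,1]
  {7,10,11}:  v_{7} + v_{10} + v_{11} = 2·v_{2} + 2·v_{3} + v_{8}  →  sig = [3:1,2,2]
  {4,7,8}:  v_{4} + v_{7} + v_{8} = 2·v_{1}  →  sig = [3:2]
  {2,3,5,8}:  v_{2} + v_{3} + v_{5} + v_{8} = 0  →  sig = [4:]
  {2,3,4,8}:  v_{2} + v_{3} + v_{4} + v_{8} = v_{1}  →  sig = [4:1]
  {2,4,5,8,10}:  v_{2} + v_{4} + v_{5} + v_{8} + v_{10} = v_{6}  →  sig = [5:1]

Hence PRS(X_Σ) =
    [2:1]
    [2:1,1]
    [2:1,1]
    [2:1,1,1]
    [2:1,1,1]
    [2:1,1,1]
    [2:1,1,1,1]
    [2:1,1,1,2]
    [2:1,2]
    [2:2,2,2]
    [3:]
    [3:1]
    [3:1]
    [3:1,1,1]
    [3:1,2,2]
    [3:2]
    [4:]
    [4:1]
    [5:1]


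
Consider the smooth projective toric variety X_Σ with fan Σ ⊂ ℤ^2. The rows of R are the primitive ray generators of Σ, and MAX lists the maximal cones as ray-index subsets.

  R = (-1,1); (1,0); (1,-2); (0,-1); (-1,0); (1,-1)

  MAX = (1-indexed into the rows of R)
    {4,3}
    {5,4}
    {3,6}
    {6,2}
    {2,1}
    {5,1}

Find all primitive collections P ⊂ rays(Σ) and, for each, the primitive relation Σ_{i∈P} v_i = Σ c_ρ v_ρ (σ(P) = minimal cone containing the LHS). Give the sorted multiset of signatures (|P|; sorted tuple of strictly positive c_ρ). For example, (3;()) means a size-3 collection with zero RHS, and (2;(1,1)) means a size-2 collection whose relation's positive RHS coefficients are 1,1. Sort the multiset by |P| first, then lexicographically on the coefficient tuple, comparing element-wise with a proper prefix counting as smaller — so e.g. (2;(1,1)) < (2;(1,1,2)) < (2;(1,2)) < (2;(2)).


9 minimal non-faces of Δ(Σ) (on 6 rays):

  • {1,6}:  v_{1} + v_{6} = 0 — sig = (2;())
  • {2,5}:  v_{2} + v_{5} = 0 — sig = (2;())
  • {1,3}:  v_{1} + v_{3} = v_{4} — sig = (2;(1))
  • {1,4}:  v_{1} + v_{4} = v_{5} — sig = (2;(1))
  • {2,4}:  v_{2} + v_{4} = v_{6} — sig = (2;(1))
  • {4,6}:  v_{4} + v_{6} = v_{3} — sig = (2;(1))
  • {5,6}:  v_{5} + v_{6} = v_{4} — sig = (2;(1))
  • {2,3}:  v_{2} + v_{3} = 2·v_{6} — sig = (2;(2))
  • {3,5}:  v_{3} + v_{5} = 2·v_{4} — sig = (2;(2))

so the primitive-relation signature multiset is
[(2;()), (2;()), (2;(1)), (2;(1)), (2;(1)), (2;(1)), (2;(1)), (2;(2)), (2;(2))]
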